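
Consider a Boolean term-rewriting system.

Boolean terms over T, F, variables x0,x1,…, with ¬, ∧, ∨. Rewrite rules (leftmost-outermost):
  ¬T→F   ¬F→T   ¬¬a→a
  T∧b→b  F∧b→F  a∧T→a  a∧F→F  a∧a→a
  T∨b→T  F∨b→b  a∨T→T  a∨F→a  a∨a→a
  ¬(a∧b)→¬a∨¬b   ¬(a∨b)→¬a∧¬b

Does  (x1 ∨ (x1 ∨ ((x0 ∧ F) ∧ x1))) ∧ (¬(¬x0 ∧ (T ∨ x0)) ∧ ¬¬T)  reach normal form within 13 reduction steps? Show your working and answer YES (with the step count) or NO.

  start: (x1 ∨ (x1 ∨ ((x0 ∧ F) ∧ x1))) ∧ (¬(¬x0 ∧ (T ∨ x0)) ∧ ¬¬T)
  [1] (x1 ∨ (x1 ∨ (F ∧ x1))) ∧ (¬(¬x0 ∧ (T ∨ x0)) ∧ ¬¬T)
  [2] (x1 ∨ (x1 ∨ F)) ∧ (¬(¬x0 ∧ (T ∨ x0)) ∧ ¬¬T)
  [3] (x1 ∨ x1) ∧ (¬(¬x0 ∧ (T ∨ x0)) ∧ ¬¬T)
  [4] x1 ∧ (¬(¬x0 ∧ (T ∨ x0)) ∧ ¬¬T)
  [5] x1 ∧ ((¬¬x0 ∨ ¬(T ∨ x0)) ∧ ¬¬T)
  [6] x1 ∧ ((x0 ∨ ¬(T ∨ x0)) ∧ ¬¬T)
  [7] x1 ∧ ((x0 ∨ (¬T ∧ ¬x0)) ∧ ¬¬T)
  [8] x1 ∧ ((x0 ∨ (F ∧ ¬x0)) ∧ ¬¬T)
  [9] x1 ∧ ((x0 ∨ F) ∧ ¬¬T)
  [10] x1 ∧ (x0 ∧ ¬¬T)
  [11] x1 ∧ (x0 ∧ T)
  [12] x1 ∧ x0

Answer: YES — reaches normal form x1 ∧ x0 in 12 ≤ 13 steps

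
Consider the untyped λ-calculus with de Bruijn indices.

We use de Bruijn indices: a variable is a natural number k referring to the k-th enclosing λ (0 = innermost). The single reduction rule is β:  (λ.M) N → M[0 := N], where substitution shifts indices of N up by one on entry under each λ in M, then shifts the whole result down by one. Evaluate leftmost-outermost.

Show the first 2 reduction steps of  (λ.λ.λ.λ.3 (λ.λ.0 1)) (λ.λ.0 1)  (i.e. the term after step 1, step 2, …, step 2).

Answer: after 2 steps: λ.λ.λ.λ.0 (λ.λ.0 1)

Working:
  start: (λ.λ.λ.λ.3 (λ.λ.0 1)) (λ.λ.0 1)
  →1  λ.λ.λ.(λ.λ.0 1) (λ.λ.0 1)
  →2  λ.λ.λ.λ.0 (λ.λ.0 1)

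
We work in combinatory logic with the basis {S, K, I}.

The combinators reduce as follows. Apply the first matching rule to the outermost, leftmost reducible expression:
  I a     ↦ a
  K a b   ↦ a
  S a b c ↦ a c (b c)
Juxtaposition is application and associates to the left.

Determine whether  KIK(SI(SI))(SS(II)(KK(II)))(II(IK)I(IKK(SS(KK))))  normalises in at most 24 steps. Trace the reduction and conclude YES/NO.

  start: KIK(SI(SI))(SS(II)(KK(II)))(II(IK)I(IKK(SS(KK))))
  →1  I(SI(SI))(SS(II)(KK(II)))(II(IK)I(IKK(SS(KK))))
  →2  SI(SI)(SS(II)(KK(II)))(II(IK)I(IKK(SS(KK))))
  →3  I(SS(II)(KK(II)))(SI(SS(II)(KK(II))))(II(IK)I(IKK(SS(KK))))
  →4  SS(II)(KK(II))(SI(SS(II)(KK(II))))(II(IK)I(IKK(SS(KK))))
  →5  S(KK(II))(II(KK(II)))(SI(SS(II)(KK(II))))(II(IK)I(IKK(SS(KK))))
  →6  KK(II)(SI(SS(II)(KK(II))))(II(KK(II))(SI(SS(II)(KK(II)))))(II(IK)I(IKK(SS(KK))))
  →7  K(SI(SS(II)(KK(II))))(II(KK(II))(SI(SS(II)(KK(II)))))(II(IK)I(IKK(SS(KK))))
  →8  SI(SS(II)(KK(II)))(II(IK)I(IKK(SS(KK))))
  →9  I(II(IK)I(IKK(SS(KK))))(SS(II)(KK(II))(II(IK)I(IKK(SS(KK)))))
  →10  II(IK)I(IKK(SS(KK)))(SS(II)(KK(II))(II(IK)I(IKK(SS(KK)))))
  →11  I(IK)I(IKK(SS(KK)))(SS(II)(KK(II))(II(IK)I(IKK(SS(KK)))))
  →12  IKI(IKK(SS(KK)))(SS(II)(KK(II))(II(IK)I(IKK(SS(KK)))))
  →13  KI(IKK(SS(KK)))(SS(II)(KK(II))(II(IK)I(IKK(SS(KK)))))
  →14  I(SS(II)(KK(II))(II(IK)I(IKK(SS(KK)))))
  →15  SS(II)(KK(II))(II(IK)I(IKK(SS(KK))))
  →16  S(KK(II))(II(KK(II)))(II(IK)I(IKK(SS(KK))))
  →17  KK(II)(II(IK)I(IKK(SS(KK))))(II(KK(II))(II(IK)I(IKK(SS(KK)))))
  →18  K(II(IK)I(IKK(SS(KK))))(II(KK(II))(II(IK)I(IKK(SS(KK)))))
  →19  II(IK)I(IKK(SS(KK)))
  →20  I(IK)I(IKK(SS(KK)))
  →21  IKI(IKK(SS(KK)))
  →22  KI(IKK(SS(KK)))
  →23  I

Answer: YES — reaches normal form I in 23 ≤ 24 steps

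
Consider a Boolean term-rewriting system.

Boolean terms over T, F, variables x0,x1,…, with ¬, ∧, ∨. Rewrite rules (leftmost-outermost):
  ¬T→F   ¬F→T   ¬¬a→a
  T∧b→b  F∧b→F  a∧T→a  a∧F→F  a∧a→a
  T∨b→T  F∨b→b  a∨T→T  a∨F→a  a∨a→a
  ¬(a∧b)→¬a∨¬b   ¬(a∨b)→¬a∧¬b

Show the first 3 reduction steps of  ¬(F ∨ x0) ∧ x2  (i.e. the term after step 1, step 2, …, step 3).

Answer: after 3 steps: ¬x0 ∧ x2

Working:
  start: ¬(F ∨ x0) ∧ x2
  step 1: (¬F ∧ ¬x0) ∧ x2
  step 2: (T ∧ ¬x0) ∧ x2
  step 3: ¬x0 ∧ x2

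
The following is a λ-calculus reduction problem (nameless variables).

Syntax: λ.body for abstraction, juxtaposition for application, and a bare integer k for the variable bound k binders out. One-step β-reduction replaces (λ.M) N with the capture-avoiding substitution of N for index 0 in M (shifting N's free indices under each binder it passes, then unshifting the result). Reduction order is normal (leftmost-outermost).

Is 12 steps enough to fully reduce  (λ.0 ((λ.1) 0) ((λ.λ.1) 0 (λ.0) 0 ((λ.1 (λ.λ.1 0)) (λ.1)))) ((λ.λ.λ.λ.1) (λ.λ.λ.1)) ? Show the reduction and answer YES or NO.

  start: (λ.0 ((λ.1) 0) ((λ.λ.1) 0 (λ.0) 0 ((λ.1 (λ.λ.1 0)) (λ.1)))) ((λ.λ.λ.λ.1) (λ.λ.λ.1))
  →1  (λ.λ.λ.λ.1) (λ.λ.λ.1) ((λ.(λ.λ.λ.λ.1) (λ.λ.λ.1)) ((λ.λ.λ.λ.1) (λ.λ.λ.1))) ((λ.λ.1) ((λ.λ.λ.λ.1) (λ.λ.λ.1)) (λ.0) ((λ.λ.λ.λ.1) (λ.λ.λ.1)) ((λ.(λ.λ.λ.λ.1) (λ.λ.λ.1) (λ.λ.1 0)) (λ.(λ.λ.λ.λ.1) (λ.λ.λ.1))))
  →2  (λ.λ.λ.1) ((λ.(λ.λ.λ.λ.1) (λ.λ.λ.1)) ((λ.λ.λ.λ.1) (λ.λ.λ.1))) ((λ.λ.1) ((λ.λ.λ.λ.1) (λ.λ.λ.1)) (λ.0) ((λ.λ.λ.λ.1) (λ.λ.λ.1)) ((λ.(λ.λ.λ.λ.1) (λ.λ.λ.1) (λ.λ.1 0)) (λ.(λ.λ.λ.λ.1) (λ.λ.λ.1))))
  →3  (λ.λ.1) ((λ.λ.1) ((λ.λ.λ.λ.1) (λ.λ.λ.1)) (λ.0) ((λ.λ.λ.λ.1) (λ.λ.λ.1)) ((λ.(λ.λ.λ.λ.1) (λ.λ.λ.1) (λ.λ.1 0)) (λ.(λ.λ.λ.λ.1) (λ.λ.λ.1))))
  →4  λ.(λ.λ.1) ((λ.λ.λ.λ.1) (λ.λ.λ.1)) (λ.0) ((λ.λ.λ.λ.1) (λ.λ.λ.1)) ((λ.(λ.λ.λ.λ.1) (λ.λ.λ.1) (λ.λ.1 0)) (λ.(λ.λ.λ.λ.1) (λ.λ.λ.1)))
  →5  λ.(λ.(λ.λ.λ.λ.1) (λ.λ.λ.1)) (λ.0) ((λ.λ.λ.λ.1) (λ.λ.λ.1)) ((λ.(λ.λ.λ.λ.1) (λ.λ.λ.1) (λ.λ.1 0)) (λ.(λ.λ.λ.λ.1) (λ.λ.λ.1)))
  →6  λ.(λ.λ.λ.λ.1) (λ.λ.λ.1) ((λ.λ.λ.λ.1) (λ.λ.λ.1)) ((λ.(λ.λ.λ.λ.1) (λ.λ.λ.1) (λ.λ.1 0)) (λ.(λ.λ.λ.λ.1) (λ.λ.λ.1)))
  →7  λ.(λ.λ.λ.1) ((λ.λ.λ.λ.1) (λ.λ.λ.1)) ((λ.(λ.λ.λ.λ.1) (λ.λ.λ.1) (λ.λ.1 0)) (λ.(λ.λ.λ.λ.1) (λ.λ.λ.1)))
  →8  λ.(λ.λ.1) ((λ.(λ.λ.λ.λ.1) (λ.λ.λ.1) (λ.λ.1 0)) (λ.(λ.λ.λ.λ.1) (λ.λ.λ.1)))
  →9  λ.λ.(λ.(λ.λ.λ.λ.1) (λ.λ.λ.1) (λ.λ.1 0)) (λ.(λ.λ.λ.λ.1) (λ.λ.λ.1))
  →10  λ.λ.(λ.λ.λ.λ.1) (λ.λ.λ.1) (λ.λ.1 0)
  →11  λ.λ.(λ.λ.λ.1) (λ.λ.1 0)
  →12  λ.λ.λ.λ.1

Answer: YES — reaches normal form λ.λ.λ.λ.1 in 12 ≤ 12 steps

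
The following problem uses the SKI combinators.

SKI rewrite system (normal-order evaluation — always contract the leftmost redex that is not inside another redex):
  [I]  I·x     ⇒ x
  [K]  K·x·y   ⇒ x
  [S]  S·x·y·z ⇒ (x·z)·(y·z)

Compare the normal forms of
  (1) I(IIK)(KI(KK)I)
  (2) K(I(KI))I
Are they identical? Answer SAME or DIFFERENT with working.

Term A:
  start: I(IIK)(KI(KK)I)
  [1] IIK(KI(KK)I)
  [2] IK(KI(KK)I)
  [3] K(KI(KK)I)
  [4] K(II)
  [5] KI

Term B:
  start: K(I(KI))I
  [1] I(KI)
  [2] KI

Answer: SAME — A ⇓ KI, B ⇓ KI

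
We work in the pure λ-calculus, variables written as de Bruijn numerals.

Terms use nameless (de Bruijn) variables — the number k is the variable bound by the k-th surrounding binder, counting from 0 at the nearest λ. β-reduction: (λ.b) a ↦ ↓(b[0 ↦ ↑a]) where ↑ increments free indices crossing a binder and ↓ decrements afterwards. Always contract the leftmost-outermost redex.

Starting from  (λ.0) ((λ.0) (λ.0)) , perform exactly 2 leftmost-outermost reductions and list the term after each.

  start: (λ.0) ((λ.0) (λ.0))
  →1  (λ.0) (λ.0)
  →2  λ.0

Answer: after 2 steps: λ.0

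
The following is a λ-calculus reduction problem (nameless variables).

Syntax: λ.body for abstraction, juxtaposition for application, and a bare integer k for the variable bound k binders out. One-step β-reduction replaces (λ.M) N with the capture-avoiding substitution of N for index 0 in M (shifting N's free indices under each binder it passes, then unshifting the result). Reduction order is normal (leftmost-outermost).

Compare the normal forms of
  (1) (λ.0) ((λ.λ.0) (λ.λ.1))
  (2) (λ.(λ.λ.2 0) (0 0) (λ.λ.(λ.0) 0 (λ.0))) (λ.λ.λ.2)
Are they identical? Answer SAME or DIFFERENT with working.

Answer: DIFFERENT — A ⇓ λ.0, B ⇓ λ.λ.λ.λ.0 (λ.0)

Working:
Term A:
  start: (λ.0) ((λ.λ.0) (λ.λ.1))
  step 1: (λ.λ.0) (λ.λ.1)
  step 2: λ.0

Term B:
  start: (λ.(λ.λ.2 0) (0 0) (λ.λ.(λ.0) 0 (λ.0))) (λ.λ.λ.2)
  step 1: (λ.λ.(λ.λ.λ.2) 0) ((λ.λ.λ.2) (λ.λ.λ.2)) (λ.λ.(λ.0) 0 (λ.0))
  step 2: (λ.(λ.λ.λ.2) 0) (λ.λ.(λ.0) 0 (λ.0))
  step 3: (λ.λ.λ.2) (λ.λ.(λ.0) 0 (λ.0))
  step 4: λ.λ.λ.λ.(λ.0) 0 (λ.0)
  step 5: λ.λ.λ.λ.0 (λ.0)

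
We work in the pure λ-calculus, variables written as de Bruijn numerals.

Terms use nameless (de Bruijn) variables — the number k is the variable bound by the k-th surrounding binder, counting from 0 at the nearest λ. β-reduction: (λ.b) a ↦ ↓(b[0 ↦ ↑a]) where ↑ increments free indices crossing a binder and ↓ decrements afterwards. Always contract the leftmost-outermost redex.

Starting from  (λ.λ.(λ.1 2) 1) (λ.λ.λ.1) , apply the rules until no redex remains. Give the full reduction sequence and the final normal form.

Answer: normal form = λ.0 (λ.λ.λ.1)  (in 2 steps)

Working:
  start: (λ.λ.(λ.1 2) 1) (λ.λ.λ.1)
  [1] λ.(λ.1 (λ.λ.λ.1)) (λ.λ.λ.1)
  [2] λ.0 (λ.λ.λ.1)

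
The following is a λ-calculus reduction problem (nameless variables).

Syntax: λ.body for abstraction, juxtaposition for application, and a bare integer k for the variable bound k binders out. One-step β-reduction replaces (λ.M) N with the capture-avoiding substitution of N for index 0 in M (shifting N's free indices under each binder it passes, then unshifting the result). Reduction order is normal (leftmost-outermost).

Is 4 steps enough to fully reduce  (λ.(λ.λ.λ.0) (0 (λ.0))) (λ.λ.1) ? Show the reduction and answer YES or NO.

  start: (λ.(λ.λ.λ.0) (0 (λ.0))) (λ.λ.1)
  →1  (λ.λ.λ.0) ((λ.λ.1) (λ.0))
  →2  λ.λ.0

Answer: YES — reaches normal form λ.λ.0 in 2 ≤ 4 steps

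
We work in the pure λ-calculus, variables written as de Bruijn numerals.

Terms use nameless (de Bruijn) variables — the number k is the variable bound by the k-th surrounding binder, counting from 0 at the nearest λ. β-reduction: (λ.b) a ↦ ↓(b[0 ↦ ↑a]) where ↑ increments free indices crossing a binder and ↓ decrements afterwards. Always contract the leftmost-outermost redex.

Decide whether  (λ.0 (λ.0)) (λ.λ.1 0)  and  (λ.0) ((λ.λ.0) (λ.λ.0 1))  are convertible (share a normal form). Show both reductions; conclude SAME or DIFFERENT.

Answer: SAME — A ⇓ λ.0, B ⇓ λ.0

Reduction:
Term A:
  start: (λ.0 (λ.0)) (λ.λ.1 0)
  [1] (λ.λ.1 0) (λ.0)
  [2] λ.(λ.0) 0
  [3] λ.0

Term B:
  start: (λ.0) ((λ.λ.0) (λ.λ.0 1))
  [1] (λ.λ.0) (λ.λ.0 1)
  [2] λ.0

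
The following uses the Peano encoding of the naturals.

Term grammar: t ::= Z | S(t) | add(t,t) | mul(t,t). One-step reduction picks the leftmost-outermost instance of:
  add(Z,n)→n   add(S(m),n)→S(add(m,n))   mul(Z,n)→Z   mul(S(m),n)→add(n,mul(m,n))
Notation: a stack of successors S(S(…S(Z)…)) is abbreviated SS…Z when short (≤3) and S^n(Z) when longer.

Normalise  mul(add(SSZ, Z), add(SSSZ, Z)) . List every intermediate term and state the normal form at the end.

Answer: normal form = S^6(Z)  (in 22 steps)

Working:
  start: mul(add(SSZ, Z), add(SSSZ, Z))
  [1] mul(S(add(SZ, Z)), add(SSSZ, Z))
  [2] add(add(SSSZ, Z), mul(add(SZ, Z), add(SSSZ, Z)))
  [3] add(S(add(SSZ, Z)), mul(add(SZ, Z), add(SSSZ, Z)))
  [4] S(add(add(SSZ, Z), mul(add(SZ, Z), add(SSSZ, Z))))
  [5] S(add(S(add(SZ, Z)), mul(add(SZ, Z), add(SSSZ, Z))))
  [6] S(S(add(add(SZ, Z), mul(add(SZ, Z), add(SSSZ, Z)))))
  [7] S(S(add(S(add(Z, Z)), mul(add(SZ, Z), add(SSSZ, Z)))))
  [8] S(S(S(add(add(Z, Z), mul(add(SZ, Z), add(SSSZ, Z))))))
  [9] S(S(S(add(Z, mul(add(SZ, Z), add(SSSZ, Z))))))
  [10] S(S(S(mul(add(SZ, Z), add(SSSZ, Z)))))
  [11] S(S(S(mul(S(add(Z, Z)), add(SSSZ, Z)))))
  [12] S(S(S(add(add(SSSZ, Z), mul(add(Z, Z), add(SSSZ, Z))))))
  [13] S(S(S(add(S(add(SSZ, Z)), mul(add(Z, Z), add(SSSZ, Z))))))
  [14] S(S(S(S(add(add(SSZ, Z), mul(add(Z, Z), add(SSSZ, Z)))))))
  [15] S(S(S(S(add(S(add(SZ, Z)), mul(add(Z, Z), add(SSSZ, Z)))))))
  [16] S(S(S(S(S(add(add(SZ, Z), mul(add(Z, Z), add(SSSZ, Z))))))))
  [17] S(S(S(S(S(add(S(add(Z, Z)), mul(add(Z, Z), add(SSSZ, Z))))))))
  [18] S(S(S(S(S(S(add(add(Z, Z), mul(add(Z, Z), add(SSSZ, Z)))))))))
  [19] S(S(S(S(S(S(add(Z, mul(add(Z, Z), add(SSSZ, Z)))))))))
  [20] S(S(S(S(S(S(mul(add(Z, Z), add(SSSZ, Z))))))))
  [21] S(S(S(S(S(S(mul(Z, add(SSSZ, Z))))))))
  [22] S^6(Z)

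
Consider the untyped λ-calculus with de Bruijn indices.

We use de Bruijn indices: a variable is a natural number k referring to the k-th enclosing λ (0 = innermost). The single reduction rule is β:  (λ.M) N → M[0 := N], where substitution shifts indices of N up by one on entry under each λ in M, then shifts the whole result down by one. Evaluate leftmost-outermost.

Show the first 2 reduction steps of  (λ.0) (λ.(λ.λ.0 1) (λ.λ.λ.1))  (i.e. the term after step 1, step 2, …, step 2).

  start: (λ.0) (λ.(λ.λ.0 1) (λ.λ.λ.1))
  [1] λ.(λ.λ.0 1) (λ.λ.λ.1)
  [2] λ.λ.0 (λ.λ.λ.1)

Answer: after 2 steps: λ.λ.0 (λ.λ.λ.1)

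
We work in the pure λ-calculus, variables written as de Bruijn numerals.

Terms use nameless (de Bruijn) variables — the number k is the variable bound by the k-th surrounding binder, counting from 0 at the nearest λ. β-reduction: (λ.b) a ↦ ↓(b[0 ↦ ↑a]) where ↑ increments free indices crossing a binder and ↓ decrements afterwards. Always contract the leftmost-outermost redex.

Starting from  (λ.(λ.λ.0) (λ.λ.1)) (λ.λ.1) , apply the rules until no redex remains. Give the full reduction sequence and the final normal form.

  start: (λ.(λ.λ.0) (λ.λ.1)) (λ.λ.1)
  →1  (λ.λ.0) (λ.λ.1)
  →2  λ.0

Answer: normal form = λ.0  (in 2 steps)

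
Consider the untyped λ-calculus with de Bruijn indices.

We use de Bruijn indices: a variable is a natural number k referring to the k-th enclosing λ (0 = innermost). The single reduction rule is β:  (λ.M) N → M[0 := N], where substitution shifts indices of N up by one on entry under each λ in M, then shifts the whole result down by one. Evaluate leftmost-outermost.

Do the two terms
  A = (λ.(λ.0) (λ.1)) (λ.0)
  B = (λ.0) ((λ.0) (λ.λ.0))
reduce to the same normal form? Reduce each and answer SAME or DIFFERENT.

Term A:
  start: (λ.(λ.0) (λ.1)) (λ.0)
  →1  (λ.0) (λ.λ.0)
  →2  λ.λ.0

Term B:
  start: (λ.0) ((λ.0) (λ.λ.0))
  →1  (λ.0) (λ.λ.0)
  →2  λ.λ.0

Answer: SAME — A ⇓ λ.λ.0, B ⇓ λ.λ.0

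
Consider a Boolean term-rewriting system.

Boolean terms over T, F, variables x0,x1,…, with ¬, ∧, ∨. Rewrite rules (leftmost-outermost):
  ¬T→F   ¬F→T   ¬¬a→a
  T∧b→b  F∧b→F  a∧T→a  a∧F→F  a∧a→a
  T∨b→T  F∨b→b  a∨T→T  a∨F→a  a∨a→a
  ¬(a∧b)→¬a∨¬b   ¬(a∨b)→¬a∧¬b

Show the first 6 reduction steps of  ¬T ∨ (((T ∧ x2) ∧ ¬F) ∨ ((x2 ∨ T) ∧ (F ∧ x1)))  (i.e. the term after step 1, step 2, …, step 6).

Answer: after 6 steps: x2 ∨ (T ∧ (F ∧ x1))

Working:
  start: ¬T ∨ (((T ∧ x2) ∧ ¬F) ∨ ((x2 ∨ T) ∧ (F ∧ x1)))
  step 1: F ∨ (((T ∧ x2) ∧ ¬F) ∨ ((x2 ∨ T) ∧ (F ∧ x1)))
  step 2: ((T ∧ x2) ∧ ¬F) ∨ ((x2 ∨ T) ∧ (F ∧ x1))
  step 3: (x2 ∧ ¬F) ∨ ((x2 ∨ T) ∧ (F ∧ x1))
  step 4: (x2 ∧ T) ∨ ((x2 ∨ T) ∧ (F ∧ x1))
  step 5: x2 ∨ ((x2 ∨ T) ∧ (F ∧ x1))
  step 6: x2 ∨ (T ∧ (F ∧ x1))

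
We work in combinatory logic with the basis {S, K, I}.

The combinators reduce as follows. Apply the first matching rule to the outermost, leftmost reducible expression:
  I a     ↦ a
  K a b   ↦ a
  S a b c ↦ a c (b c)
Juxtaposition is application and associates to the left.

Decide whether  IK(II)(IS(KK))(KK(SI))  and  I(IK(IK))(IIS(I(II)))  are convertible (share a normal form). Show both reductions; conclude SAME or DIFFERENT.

Answer: SAME — A ⇓ K, B ⇓ K

Derivation:
Term A:
  start: IK(II)(IS(KK))(KK(SI))
  step 1: K(II)(IS(KK))(KK(SI))
  step 2: II(KK(SI))
  step 3: I(KK(SI))
  step 4: KK(SI)
  step 5: K

Term B:
  start: I(IK(IK))(IIS(I(II)))
  step 1: IK(IK)(IIS(I(II)))
  step 2: K(IK)(IIS(I(II)))
  step 3: IK
  step 4: K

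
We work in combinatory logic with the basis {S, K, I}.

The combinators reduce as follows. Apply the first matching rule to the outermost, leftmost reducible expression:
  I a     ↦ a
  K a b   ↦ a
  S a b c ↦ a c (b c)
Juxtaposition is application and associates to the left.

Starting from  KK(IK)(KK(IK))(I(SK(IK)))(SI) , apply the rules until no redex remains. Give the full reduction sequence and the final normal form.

Answer: normal form = K(SI)  (in 3 steps)

Derivation:
  start: KK(IK)(KK(IK))(I(SK(IK)))(SI)
  →1  K(KK(IK))(I(SK(IK)))(SI)
  →2  KK(IK)(SI)
  →3  K(SI)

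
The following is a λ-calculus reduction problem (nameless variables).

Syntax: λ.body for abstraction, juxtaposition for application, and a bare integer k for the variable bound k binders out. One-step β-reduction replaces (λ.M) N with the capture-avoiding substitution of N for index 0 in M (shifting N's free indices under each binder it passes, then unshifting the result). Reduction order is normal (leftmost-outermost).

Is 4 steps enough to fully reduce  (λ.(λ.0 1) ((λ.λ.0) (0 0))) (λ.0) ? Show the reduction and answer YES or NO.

Answer: YES — reaches normal form λ.0 in 4 ≤ 4 steps

Working:
  start: (λ.(λ.0 1) ((λ.λ.0) (0 0))) (λ.0)
  →1  (λ.0 (λ.0)) ((λ.λ.0) ((λ.0) (λ.0)))
  →2  (λ.λ.0) ((λ.0) (λ.0)) (λ.0)
  →3  (λ.0) (λ.0)
  →4  λ.0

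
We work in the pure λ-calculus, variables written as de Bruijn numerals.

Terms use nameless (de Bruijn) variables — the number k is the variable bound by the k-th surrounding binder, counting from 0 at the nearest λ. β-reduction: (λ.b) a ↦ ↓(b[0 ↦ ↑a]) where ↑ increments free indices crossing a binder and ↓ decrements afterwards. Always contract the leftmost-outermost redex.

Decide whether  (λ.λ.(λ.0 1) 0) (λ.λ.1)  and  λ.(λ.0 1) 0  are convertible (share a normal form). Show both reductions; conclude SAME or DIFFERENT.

Term A:
  start: (λ.λ.(λ.0 1) 0) (λ.λ.1)
  step 1: λ.(λ.0 1) 0
  step 2: λ.0 0

Term B:
  start: λ.(λ.0 1) 0
  step 1: λ.0 0

Answer: SAME — A ⇓ λ.0 0, B ⇓ λ.0 0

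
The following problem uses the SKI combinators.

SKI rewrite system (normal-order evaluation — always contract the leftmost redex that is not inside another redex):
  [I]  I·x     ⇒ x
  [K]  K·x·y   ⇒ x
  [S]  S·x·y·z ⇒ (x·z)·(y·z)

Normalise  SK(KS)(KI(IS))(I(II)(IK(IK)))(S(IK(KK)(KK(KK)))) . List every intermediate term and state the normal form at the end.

Answer: normal form = K  (in 10 steps)

Derivation:
  start: SK(KS)(KI(IS))(I(II)(IK(IK)))(S(IK(KK)(KK(KK))))
  →1  K(KI(IS))(KS(KI(IS)))(I(II)(IK(IK)))(S(IK(KK)(KK(KK))))
  →2  KI(IS)(I(II)(IK(IK)))(S(IK(KK)(KK(KK))))
  →3  I(I(II)(IK(IK)))(S(IK(KK)(KK(KK))))
  →4  I(II)(IK(IK))(S(IK(KK)(KK(KK))))
  →5  II(IK(IK))(S(IK(KK)(KK(KK))))
  →6  I(IK(IK))(S(IK(KK)(KK(KK))))
  →7  IK(IK)(S(IK(KK)(KK(KK))))
  →8  K(IK)(S(IK(KK)(KK(KK))))
  →9  IK
  →10  K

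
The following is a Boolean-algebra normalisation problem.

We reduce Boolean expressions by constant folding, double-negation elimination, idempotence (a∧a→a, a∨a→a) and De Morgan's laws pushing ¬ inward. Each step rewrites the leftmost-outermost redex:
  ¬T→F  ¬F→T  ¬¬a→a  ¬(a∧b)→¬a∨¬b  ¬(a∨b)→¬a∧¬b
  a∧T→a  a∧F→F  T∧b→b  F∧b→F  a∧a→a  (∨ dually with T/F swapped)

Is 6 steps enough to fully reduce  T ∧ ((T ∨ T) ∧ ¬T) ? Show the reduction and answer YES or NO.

  start: T ∧ ((T ∨ T) ∧ ¬T)
  [1] (T ∨ T) ∧ ¬T
  [2] T ∧ ¬T
  [3] ¬T
  [4] F

Answer: YES — reaches normal form F in 4 ≤ 6 steps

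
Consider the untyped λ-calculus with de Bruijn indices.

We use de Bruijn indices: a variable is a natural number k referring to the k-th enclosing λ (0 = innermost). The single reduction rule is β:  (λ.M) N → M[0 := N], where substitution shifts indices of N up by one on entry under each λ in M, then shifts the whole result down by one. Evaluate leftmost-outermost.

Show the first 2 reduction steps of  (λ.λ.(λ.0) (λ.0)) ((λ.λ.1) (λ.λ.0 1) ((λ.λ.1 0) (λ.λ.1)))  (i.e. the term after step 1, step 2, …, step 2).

  start: (λ.λ.(λ.0) (λ.0)) ((λ.λ.1) (λ.λ.0 1) ((λ.λ.1 0) (λ.λ.1)))
  step 1: λ.(λ.0) (λ.0)
  step 2: λ.λ.0

Answer: after 2 steps: λ.λ.0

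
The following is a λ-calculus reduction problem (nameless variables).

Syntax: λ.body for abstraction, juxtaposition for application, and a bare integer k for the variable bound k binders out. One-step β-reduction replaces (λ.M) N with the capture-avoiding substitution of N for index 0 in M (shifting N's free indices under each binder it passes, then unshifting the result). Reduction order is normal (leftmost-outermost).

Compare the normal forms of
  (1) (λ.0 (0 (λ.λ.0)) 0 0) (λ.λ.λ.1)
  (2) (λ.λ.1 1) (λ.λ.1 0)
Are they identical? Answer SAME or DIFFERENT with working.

Answer: DIFFERENT — A ⇓ λ.λ.λ.1, B ⇓ λ.λ.λ.1 0

Derivation:
Term A:
  start: (λ.0 (0 (λ.λ.0)) 0 0) (λ.λ.λ.1)
  →1  (λ.λ.λ.1) ((λ.λ.λ.1) (λ.λ.0)) (λ.λ.λ.1) (λ.λ.λ.1)
  →2  (λ.λ.1) (λ.λ.λ.1) (λ.λ.λ.1)
  →3  (λ.λ.λ.λ.1) (λ.λ.λ.1)
  →4  λ.λ.λ.1

Term B:
  start: (λ.λ.1 1) (λ.λ.1 0)
  →1  λ.(λ.λ.1 0) (λ.λ.1 0)
  →2  λ.λ.(λ.λ.1 0) 0
  →3  λ.λ.λ.1 0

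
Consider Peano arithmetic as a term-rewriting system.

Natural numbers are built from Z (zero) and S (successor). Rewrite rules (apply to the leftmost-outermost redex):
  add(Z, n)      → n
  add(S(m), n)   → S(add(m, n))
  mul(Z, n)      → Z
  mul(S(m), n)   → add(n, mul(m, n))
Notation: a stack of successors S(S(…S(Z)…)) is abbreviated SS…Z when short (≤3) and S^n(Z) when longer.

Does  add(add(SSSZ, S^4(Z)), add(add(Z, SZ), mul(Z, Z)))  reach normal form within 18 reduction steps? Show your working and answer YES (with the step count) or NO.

Answer: YES — reaches normal form S^8(Z) in 16 ≤ 18 steps

Reduction:
  start: add(add(SSSZ, S^4(Z)), add(add(Z, SZ), mul(Z, Z)))
  →1  add(S(add(SSZ, S^4(Z))), add(add(Z, SZ), mul(Z, Z)))
  →2  S(add(add(SSZ, S^4(Z)), add(add(Z, SZ), mul(Z, Z))))
  →3  S(add(S(add(SZ, S^4(Z))), add(add(Z, SZ), mul(Z, Z))))
  →4  S(S(add(add(SZ, S^4(Z)), add(add(Z, SZ), mul(Z, Z)))))
  →5  S(S(add(S(add(Z, S^4(Z))), add(add(Z, SZ), mul(Z, Z)))))
  →6  S(S(S(add(add(Z, S^4(Z)), add(add(Z, SZ), mul(Z, Z))))))
  →7  S(S(S(add(S^4(Z), add(add(Z, SZ), mul(Z, Z))))))
  →8  S(S(S(S(add(SSSZ, add(add(Z, SZ), mul(Z, Z)))))))
  →9  S(S(S(S(S(add(SSZ, add(add(Z, SZ), mul(Z, Z))))))))
  →10  S(S(S(S(S(S(add(SZ, add(add(Z, SZ), mul(Z, Z)))))))))
  →11  S(S(S(S(S(S(S(add(Z, add(add(Z, SZ), mul(Z, Z))))))))))
  →12  S(S(S(S(S(S(S(add(add(Z, SZ), mul(Z, Z)))))))))
  →13  S(S(S(S(S(S(S(add(SZ, mul(Z, Z)))))))))
  →14  S(S(S(S(S(S(S(S(add(Z, mul(Z, Z))))))))))
  →15  S(S(S(S(S(S(S(S(mul(Z, Z)))))))))
  →16  S^8(Z)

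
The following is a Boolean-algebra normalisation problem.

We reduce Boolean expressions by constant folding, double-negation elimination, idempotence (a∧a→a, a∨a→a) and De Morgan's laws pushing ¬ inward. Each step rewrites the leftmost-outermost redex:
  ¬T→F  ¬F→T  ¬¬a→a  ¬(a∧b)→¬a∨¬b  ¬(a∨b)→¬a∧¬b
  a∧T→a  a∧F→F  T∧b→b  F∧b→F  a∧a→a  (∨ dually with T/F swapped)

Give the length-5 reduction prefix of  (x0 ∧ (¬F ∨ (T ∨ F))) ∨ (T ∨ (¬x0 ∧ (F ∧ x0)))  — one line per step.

Answer: after 5 steps: T

Reduction:
  start: (x0 ∧ (¬F ∨ (T ∨ F))) ∨ (T ∨ (¬x0 ∧ (F ∧ x0)))
  →1  (x0 ∧ (T ∨ (T ∨ F))) ∨ (T ∨ (¬x0 ∧ (F ∧ x0)))
  →2  (x0 ∧ T) ∨ (T ∨ (¬x0 ∧ (F ∧ x0)))
  →3  x0 ∨ (T ∨ (¬x0 ∧ (F ∧ x0)))
  →4  x0 ∨ T
  →5  T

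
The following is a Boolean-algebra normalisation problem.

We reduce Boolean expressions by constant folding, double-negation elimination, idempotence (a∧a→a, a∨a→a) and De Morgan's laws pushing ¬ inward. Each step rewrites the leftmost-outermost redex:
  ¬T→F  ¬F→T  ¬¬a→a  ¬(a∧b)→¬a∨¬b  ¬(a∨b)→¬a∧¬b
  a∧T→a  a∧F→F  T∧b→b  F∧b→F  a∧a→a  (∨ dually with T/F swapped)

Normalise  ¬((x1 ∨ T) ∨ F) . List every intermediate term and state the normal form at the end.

  start: ¬((x1 ∨ T) ∨ F)
  →1  ¬(x1 ∨ T) ∧ ¬F
  →2  (¬x1 ∧ ¬T) ∧ ¬F
  →3  (¬x1 ∧ F) ∧ ¬F
  →4  F ∧ ¬F
  →5  F

Answer: normal form = F  (in 5 steps)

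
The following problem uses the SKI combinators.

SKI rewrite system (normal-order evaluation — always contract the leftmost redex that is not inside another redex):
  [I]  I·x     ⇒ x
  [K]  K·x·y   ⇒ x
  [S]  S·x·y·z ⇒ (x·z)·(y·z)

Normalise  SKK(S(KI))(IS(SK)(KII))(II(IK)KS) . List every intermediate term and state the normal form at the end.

  start: SKK(S(KI))(IS(SK)(KII))(II(IK)KS)
  →1  K(S(KI))(K(S(KI)))(IS(SK)(KII))(II(IK)KS)
  →2  S(KI)(IS(SK)(KII))(II(IK)KS)
  →3  KI(II(IK)KS)(IS(SK)(KII)(II(IK)KS))
  →4  I(IS(SK)(KII)(II(IK)KS))
  →5  IS(SK)(KII)(II(IK)KS)
  →6  S(SK)(KII)(II(IK)KS)
  →7  SK(II(IK)KS)(KII(II(IK)KS))
  →8  K(KII(II(IK)KS))(II(IK)KS(KII(II(IK)KS)))
  →9  KII(II(IK)KS)
  →10  I(II(IK)KS)
  →11  II(IK)KS
  →12  I(IK)KS
  →13  IKKS
  →14  KKS
  →15  K

Answer: normal form = K  (in 15 steps)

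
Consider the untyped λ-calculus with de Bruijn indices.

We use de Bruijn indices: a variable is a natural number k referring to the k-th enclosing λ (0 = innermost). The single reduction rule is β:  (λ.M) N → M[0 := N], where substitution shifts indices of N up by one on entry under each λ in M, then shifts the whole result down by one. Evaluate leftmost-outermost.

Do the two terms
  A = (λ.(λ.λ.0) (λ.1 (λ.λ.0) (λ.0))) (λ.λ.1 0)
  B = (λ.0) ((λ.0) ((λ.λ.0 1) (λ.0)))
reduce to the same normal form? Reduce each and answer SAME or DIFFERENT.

Answer: DIFFERENT — A ⇓ λ.0, B ⇓ λ.0 (λ.0)

Reduction:
Term A:
  start: (λ.(λ.λ.0) (λ.1 (λ.λ.0) (λ.0))) (λ.λ.1 0)
  →1  (λ.λ.0) (λ.(λ.λ.1 0) (λ.λ.0) (λ.0))
  →2  λ.0

Term B:
  start: (λ.0) ((λ.0) ((λ.λ.0 1) (λ.0)))
  →1  (λ.0) ((λ.λ.0 1) (λ.0))
  →2  (λ.λ.0 1) (λ.0)
  →3  λ.0 (λ.0)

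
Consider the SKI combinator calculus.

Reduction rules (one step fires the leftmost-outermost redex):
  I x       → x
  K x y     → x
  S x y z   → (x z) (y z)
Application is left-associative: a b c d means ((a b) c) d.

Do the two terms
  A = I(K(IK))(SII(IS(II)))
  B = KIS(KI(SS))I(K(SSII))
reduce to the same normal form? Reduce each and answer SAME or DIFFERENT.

Answer: DIFFERENT — A ⇓ K, B ⇓ K(SII)

Reduction:
Term A:
  start: I(K(IK))(SII(IS(II)))
  step 1: K(IK)(SII(IS(II)))
  step 2: IK
  step 3: K

Term B:
  start: KIS(KI(SS))I(K(SSII))
  step 1: I(KI(SS))I(K(SSII))
  step 2: KI(SS)I(K(SSII))
  step 3: II(K(SSII))
  step 4: I(K(SSII))
  step 5: K(SSII)
  step 6: K(SI(II))
  step 7: K(SII)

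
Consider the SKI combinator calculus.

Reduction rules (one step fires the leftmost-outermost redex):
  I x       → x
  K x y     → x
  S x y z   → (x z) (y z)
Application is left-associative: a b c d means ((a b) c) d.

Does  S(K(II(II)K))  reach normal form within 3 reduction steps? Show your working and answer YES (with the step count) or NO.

Answer: NO — after 3 steps the term is S(K(IK)), not yet normal

Reduction:
  start: S(K(II(II)K))
  →1  S(K(I(II)K))
  →2  S(K(IIK))
  →3  S(K(IK))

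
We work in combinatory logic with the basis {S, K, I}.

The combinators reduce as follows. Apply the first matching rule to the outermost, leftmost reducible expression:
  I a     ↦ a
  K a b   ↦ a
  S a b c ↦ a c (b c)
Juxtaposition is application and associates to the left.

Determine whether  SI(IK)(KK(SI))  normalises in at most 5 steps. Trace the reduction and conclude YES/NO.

  start: SI(IK)(KK(SI))
  →1  I(KK(SI))(IK(KK(SI)))
  →2  KK(SI)(IK(KK(SI)))
  →3  K(IK(KK(SI)))
  →4  K(K(KK(SI)))
  →5  K(KK)

Answer: YES — reaches normal form K(KK) in 5 ≤ 5 steps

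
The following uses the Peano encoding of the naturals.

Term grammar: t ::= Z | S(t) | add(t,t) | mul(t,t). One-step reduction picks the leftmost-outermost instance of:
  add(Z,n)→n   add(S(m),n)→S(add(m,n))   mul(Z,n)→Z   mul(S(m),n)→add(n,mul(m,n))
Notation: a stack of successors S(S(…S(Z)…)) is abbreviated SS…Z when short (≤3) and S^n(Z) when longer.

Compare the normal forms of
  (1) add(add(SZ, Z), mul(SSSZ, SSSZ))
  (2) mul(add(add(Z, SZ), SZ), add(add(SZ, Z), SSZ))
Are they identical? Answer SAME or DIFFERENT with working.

Term A:
  start: add(add(SZ, Z), mul(SSSZ, SSSZ))
  [1] add(S(add(Z, Z)), mul(SSSZ, SSSZ))
  [2] S(add(add(Z, Z), mul(SSSZ, SSSZ)))
  [3] S(add(Z, mul(SSSZ, SSSZ)))
  [4] S(mul(SSSZ, SSSZ))
  [5] S(add(SSSZ, mul(SSZ, SSSZ)))
  [6] S(S(add(SSZ, mul(SSZ, SSSZ))))
  [7] S(S(S(add(SZ, mul(SSZ, SSSZ)))))
  [8] S(S(S(S(add(Z, mul(SSZ, SSSZ))))))
  [9] S(S(S(S(mul(SSZ, SSSZ)))))
  [10] S(S(S(S(add(SSSZ, mul(SZ, SSSZ))))))
  [11] S(S(S(S(S(add(SSZ, mul(SZ, SSSZ)))))))
  [12] S(S(S(S(S(S(add(SZ, mul(SZ, SSSZ))))))))
  [13] S(S(S(S(S(S(S(add(Z, mul(SZ, SSSZ)))))))))
  [14] S(S(S(S(S(S(S(mul(SZ, SSSZ))))))))
  [15] S(S(S(S(S(S(S(add(SSSZ, mul(Z, SSSZ)))))))))
  [16] S(S(S(S(S(S(S(S(add(SSZ, mul(Z, SSSZ))))))))))
  [17] S(S(S(S(S(S(S(S(S(add(SZ, mul(Z, SSSZ)))))))))))
  [18] S(S(S(S(S(S(S(S(S(S(add(Z, mul(Z, SSSZ))))))))))))
  [19] S(S(S(S(S(S(S(S(S(S(mul(Z, SSSZ)))))))))))
  [20] S^10(Z)

Term B:
  start: mul(add(add(Z, SZ), SZ), add(add(SZ, Z), SSZ))
  [1] mul(add(SZ, SZ), add(add(SZ, Z), SSZ))
  [2] mul(S(add(Z, SZ)), add(add(SZ, Z), SSZ))
  [3] add(add(add(SZ, Z), SSZ), mul(add(Z, SZ), add(add(SZ, Z), SSZ)))
  [4] add(add(S(add(Z, Z)), SSZ), mul(add(Z, SZ), add(add(SZ, Z), SSZ)))
  [5] add(S(add(add(Z, Z), SSZ)), mul(add(Z, SZ), add(add(SZ, Z), SSZ)))
  [6] S(add(add(add(Z, Z), SSZ), mul(add(Z, SZ), add(add(SZ, Z), SSZ))))
  [7] S(add(add(Z, SSZ), mul(add(Z, SZ), add(add(SZ, Z), SSZ))))
  [8] S(add(SSZ, mul(add(Z, SZ), add(add(SZ, Z), SSZ))))
  [9] S(S(add(SZ, mul(add(Z, SZ), add(add(SZ, Z), SSZ)))))
  [10] S(S(S(add(Z, mul(add(Z, SZ), add(add(SZ, Z), SSZ))))))
  [11] S(S(S(mul(add(Z, SZ), add(add(SZ, Z), SSZ)))))
  [12] S(S(S(mul(SZ, add(add(SZ, Z), SSZ)))))
  [13] S(S(S(add(add(add(SZ, Z), SSZ), mul(Z, add(add(SZ, Z), SSZ))))))
  [14] S(S(S(add(add(S(add(Z, Z)), SSZ), mul(Z, add(add(SZ, Z), SSZ))))))
  [15] S(S(S(add(S(add(add(Z, Z), SSZ)), mul(Z, add(add(SZ, Z), SSZ))))))
  [16] S(S(S(S(add(add(add(Z, Z), SSZ), mul(Z, add(add(SZ, Z), SSZ)))))))
  [17] S(S(S(S(add(add(Z, SSZ), mul(Z, add(add(SZ, Z), SSZ)))))))
  [18] S(S(S(S(add(SSZ, mul(Z, add(add(SZ, Z), SSZ)))))))
  [19] S(S(S(S(S(add(SZ, mul(Z, add(add(SZ, Z), SSZ))))))))
  [20] S(S(S(S(S(S(add(Z, mul(Z, add(add(SZ, Z), SSZ)))))))))
  [21] S(S(S(S(S(S(mul(Z, add(add(SZ, Z), SSZ))))))))
  [22] S^6(Z)

Answer: DIFFERENT — A ⇓ S^10(Z), B ⇓ S^6(Z)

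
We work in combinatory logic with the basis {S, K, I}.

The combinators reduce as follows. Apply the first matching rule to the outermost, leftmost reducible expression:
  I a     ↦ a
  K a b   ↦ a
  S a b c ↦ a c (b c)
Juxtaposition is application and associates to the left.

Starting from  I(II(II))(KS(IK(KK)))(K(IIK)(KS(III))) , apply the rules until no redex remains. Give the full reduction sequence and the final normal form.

Answer: normal form = SK  (in 9 steps)

Derivation:
  start: I(II(II))(KS(IK(KK)))(K(IIK)(KS(III)))
  step 1: II(II)(KS(IK(KK)))(K(IIK)(KS(III)))
  step 2: I(II)(KS(IK(KK)))(K(IIK)(KS(III)))
  step 3: II(KS(IK(KK)))(K(IIK)(KS(III)))
  step 4: I(KS(IK(KK)))(K(IIK)(KS(III)))
  step 5: KS(IK(KK))(K(IIK)(KS(III)))
  step 6: S(K(IIK)(KS(III)))
  step 7: S(IIK)
  step 8: S(IK)
  step 9: SK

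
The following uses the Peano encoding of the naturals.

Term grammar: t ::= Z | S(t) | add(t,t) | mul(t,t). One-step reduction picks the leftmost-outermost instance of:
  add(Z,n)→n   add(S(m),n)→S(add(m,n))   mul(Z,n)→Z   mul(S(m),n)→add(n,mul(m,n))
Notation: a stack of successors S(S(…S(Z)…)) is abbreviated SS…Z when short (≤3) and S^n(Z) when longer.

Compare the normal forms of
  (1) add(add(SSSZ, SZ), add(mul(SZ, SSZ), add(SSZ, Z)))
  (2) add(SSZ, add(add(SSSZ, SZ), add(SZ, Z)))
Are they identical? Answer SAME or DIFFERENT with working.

Term A:
  start: add(add(SSSZ, SZ), add(mul(SZ, SSZ), add(SSZ, Z)))
  →1  add(S(add(SSZ, SZ)), add(mul(SZ, SSZ), add(SSZ, Z)))
  →2  S(add(add(SSZ, SZ), add(mul(SZ, SSZ), add(SSZ, Z))))
  →3  S(add(S(add(SZ, SZ)), add(mul(SZ, SSZ), add(SSZ, Z))))
  →4  S(S(add(add(SZ, SZ), add(mul(SZ, SSZ), add(SSZ, Z)))))
  →5  S(S(add(S(add(Z, SZ)), add(mul(SZ, SSZ), add(SSZ, Z)))))
  →6  S(S(S(add(add(Z, SZ), add(mul(SZ, SSZ), add(SSZ, Z))))))
  →7  S(S(S(add(SZ, add(mul(SZ, SSZ), add(SSZ, Z))))))
  →8  S(S(S(S(add(Z, add(mul(SZ, SSZ), add(SSZ, Z)))))))
  →9  S(S(S(S(add(mul(SZ, SSZ), add(SSZ, Z))))))
  →10  S(S(S(S(add(add(SSZ, mul(Z, SSZ)), add(SSZ, Z))))))
  →11  S(S(S(S(add(S(add(SZ, mul(Z, SSZ))), add(SSZ, Z))))))
  →12  S(S(S(S(S(add(add(SZ, mul(Z, SSZ)), add(SSZ, Z)))))))
  →13  S(S(S(S(S(add(S(add(Z, mul(Z, SSZ))), add(SSZ, Z)))))))
  →14  S(S(S(S(S(S(add(add(Z, mul(Z, SSZ)), add(SSZ, Z))))))))
  →15  S(S(S(S(S(S(add(mul(Z, SSZ), add(SSZ, Z))))))))
  →16  S(S(S(S(S(S(add(Z, add(SSZ, Z))))))))
  →17  S(S(S(S(S(S(add(SSZ, Z)))))))
  →18  S(S(S(S(S(S(S(add(SZ, Z))))))))
  →19  S(S(S(S(S(S(S(S(add(Z, Z)))))))))
  →20  S^8(Z)

Term B:
  start: add(SSZ, add(add(SSSZ, SZ), add(SZ, Z)))
  →1  S(add(SZ, add(add(SSSZ, SZ), add(SZ, Z))))
  →2  S(S(add(Z, add(add(SSSZ, SZ), add(SZ, Z)))))
  →3  S(S(add(add(SSSZ, SZ), add(SZ, Z))))
  →4  S(S(add(S(add(SSZ, SZ)), add(SZ, Z))))
  →5  S(S(S(add(add(SSZ, SZ), add(SZ, Z)))))
  →6  S(S(S(add(S(add(SZ, SZ)), add(SZ, Z)))))
  →7  S(S(S(S(add(add(SZ, SZ), add(SZ, Z))))))
  →8  S(S(S(S(add(S(add(Z, SZ)), add(SZ, Z))))))
  →9  S(S(S(S(S(add(add(Z, SZ), add(SZ, Z)))))))
  →10  S(S(S(S(S(add(SZ, add(SZ, Z)))))))
  →11  S(S(S(S(S(S(add(Z, add(SZ, Z))))))))
  →12  S(S(S(S(S(S(add(SZ, Z)))))))
  →13  S(S(S(S(S(S(S(add(Z, Z))))))))
  →14  S^7(Z)

Answer: DIFFERENT — A ⇓ S^8(Z), B ⇓ S^7(Z)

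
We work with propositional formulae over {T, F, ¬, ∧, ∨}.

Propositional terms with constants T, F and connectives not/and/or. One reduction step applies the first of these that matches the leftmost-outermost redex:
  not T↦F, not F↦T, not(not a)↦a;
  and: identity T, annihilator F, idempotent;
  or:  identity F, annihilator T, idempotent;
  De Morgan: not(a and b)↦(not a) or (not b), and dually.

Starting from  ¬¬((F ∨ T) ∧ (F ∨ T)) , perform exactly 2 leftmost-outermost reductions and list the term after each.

  start: ¬¬((F ∨ T) ∧ (F ∨ T))
  step 1: (F ∨ T) ∧ (F ∨ T)
  step 2: F ∨ T

Answer: after 2 steps: F ∨ T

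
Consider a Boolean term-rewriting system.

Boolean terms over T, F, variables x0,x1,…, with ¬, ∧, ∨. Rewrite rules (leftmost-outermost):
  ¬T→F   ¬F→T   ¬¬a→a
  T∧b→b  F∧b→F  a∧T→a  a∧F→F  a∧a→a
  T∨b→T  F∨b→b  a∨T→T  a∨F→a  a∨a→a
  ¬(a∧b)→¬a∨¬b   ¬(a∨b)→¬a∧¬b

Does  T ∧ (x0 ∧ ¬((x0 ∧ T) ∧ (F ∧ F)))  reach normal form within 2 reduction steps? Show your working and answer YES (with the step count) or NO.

Answer: NO — after 2 steps the term is x0 ∧ (¬(x0 ∧ T) ∨ ¬(F ∧ F)), not yet normal

Reduction:
  start: T ∧ (x0 ∧ ¬((x0 ∧ T) ∧ (F ∧ F)))
  →1  x0 ∧ ¬((x0 ∧ T) ∧ (F ∧ F))
  →2  x0 ∧ (¬(x0 ∧ T) ∨ ¬(F ∧ F))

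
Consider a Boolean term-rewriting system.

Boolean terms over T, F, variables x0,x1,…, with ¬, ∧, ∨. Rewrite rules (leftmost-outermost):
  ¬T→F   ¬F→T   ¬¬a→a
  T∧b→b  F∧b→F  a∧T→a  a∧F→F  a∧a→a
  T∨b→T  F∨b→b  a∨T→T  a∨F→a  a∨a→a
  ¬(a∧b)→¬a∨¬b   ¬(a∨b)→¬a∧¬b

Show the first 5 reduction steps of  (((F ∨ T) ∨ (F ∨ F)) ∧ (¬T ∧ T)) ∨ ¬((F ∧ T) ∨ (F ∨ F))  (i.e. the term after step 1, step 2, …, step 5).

  start: (((F ∨ T) ∨ (F ∨ F)) ∧ (¬T ∧ T)) ∨ ¬((F ∧ T) ∨ (F ∨ F))
  →1  ((T ∨ (F ∨ F)) ∧ (¬T ∧ T)) ∨ ¬((F ∧ T) ∨ (F ∨ F))
  →2  (T ∧ (¬T ∧ T)) ∨ ¬((F ∧ T) ∨ (F ∨ F))
  →3  (¬T ∧ T) ∨ ¬((F ∧ T) ∨ (F ∨ F))
  →4  ¬T ∨ ¬((F ∧ T) ∨ (F ∨ F))
  →5  F ∨ ¬((F ∧ T) ∨ (F ∨ F))

Answer: after 5 steps: F ∨ ¬((F ∧ T) ∨ (F ∨ F))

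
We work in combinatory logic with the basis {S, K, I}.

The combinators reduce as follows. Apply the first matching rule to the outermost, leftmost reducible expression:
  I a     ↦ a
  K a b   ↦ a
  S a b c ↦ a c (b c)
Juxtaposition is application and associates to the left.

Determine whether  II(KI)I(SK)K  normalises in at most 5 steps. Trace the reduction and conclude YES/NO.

Answer: YES — reaches normal form SKK in 4 ≤ 5 steps

Working:
  start: II(KI)I(SK)K
  →1  I(KI)I(SK)K
  →2  KII(SK)K
  →3  I(SK)K
  →4  SKK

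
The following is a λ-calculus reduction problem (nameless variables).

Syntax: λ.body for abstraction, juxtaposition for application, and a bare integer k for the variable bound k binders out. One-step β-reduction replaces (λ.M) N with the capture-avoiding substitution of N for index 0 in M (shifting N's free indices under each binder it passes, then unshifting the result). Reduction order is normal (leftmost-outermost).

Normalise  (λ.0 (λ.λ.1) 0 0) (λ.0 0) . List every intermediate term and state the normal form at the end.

  start: (λ.0 (λ.λ.1) 0 0) (λ.0 0)
  →1  (λ.0 0) (λ.λ.1) (λ.0 0) (λ.0 0)
  →2  (λ.λ.1) (λ.λ.1) (λ.0 0) (λ.0 0)
  →3  (λ.λ.λ.1) (λ.0 0) (λ.0 0)
  →4  (λ.λ.1) (λ.0 0)
  →5  λ.λ.0 0

Answer: normal form = λ.λ.0 0  (in 5 steps)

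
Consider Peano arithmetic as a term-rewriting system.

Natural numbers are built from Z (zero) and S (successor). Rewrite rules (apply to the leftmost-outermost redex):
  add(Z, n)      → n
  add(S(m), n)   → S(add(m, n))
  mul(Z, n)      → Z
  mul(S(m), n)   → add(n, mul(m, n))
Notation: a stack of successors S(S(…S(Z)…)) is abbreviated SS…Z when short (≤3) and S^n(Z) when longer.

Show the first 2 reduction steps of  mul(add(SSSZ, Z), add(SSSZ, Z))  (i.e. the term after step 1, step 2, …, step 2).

  start: mul(add(SSSZ, Z), add(SSSZ, Z))
  step 1: mul(S(add(SSZ, Z)), add(SSSZ, Z))
  step 2: add(add(SSSZ, Z), mul(add(SSZ, Z), add(SSSZ, Z)))

Answer: after 2 steps: add(add(SSSZ, Z), mul(add(SSZ, Z), add(SSSZ, Z)))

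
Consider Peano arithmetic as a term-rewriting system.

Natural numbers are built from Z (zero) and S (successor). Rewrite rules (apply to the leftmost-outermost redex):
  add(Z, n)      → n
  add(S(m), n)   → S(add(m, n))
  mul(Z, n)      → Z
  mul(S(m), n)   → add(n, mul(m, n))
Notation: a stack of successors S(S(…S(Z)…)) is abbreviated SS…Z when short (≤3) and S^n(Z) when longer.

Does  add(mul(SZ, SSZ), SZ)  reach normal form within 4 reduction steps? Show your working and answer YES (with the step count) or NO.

  start: add(mul(SZ, SSZ), SZ)
  step 1: add(add(SSZ, mul(Z, SSZ)), SZ)
  step 2: add(S(add(SZ, mul(Z, SSZ))), SZ)
  step 3: S(add(add(SZ, mul(Z, SSZ)), SZ))
  step 4: S(add(S(add(Z, mul(Z, SSZ))), SZ))

Answer: NO — after 4 steps the term is S(add(S(add(Z, mul(Z, SSZ))), SZ)), not yet normal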